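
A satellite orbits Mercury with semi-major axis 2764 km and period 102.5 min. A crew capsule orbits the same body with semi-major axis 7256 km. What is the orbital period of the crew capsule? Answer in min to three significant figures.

T₂ ≈ 436 min

Kepler's third law: T² ∝ a³, so T₂ = T₁ (a₂/a₁)^(3/2).
a₂/a₁ = 2.625, (a₂/a₁)^(3/2) = 4.253.
T₂ = 102.5 × 4.253 = 436.0 min.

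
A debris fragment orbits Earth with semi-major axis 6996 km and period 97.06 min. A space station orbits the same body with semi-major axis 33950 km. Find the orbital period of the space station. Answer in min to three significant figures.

T₂ ≈ 1040 min

Kepler's third law: T² ∝ a³, so T₂ = T₁ (a₂/a₁)^(3/2).
a₂/a₁ = 4.853, (a₂/a₁)^(3/2) = 10.69.
T₂ = 97.06 × 10.69 = 1038 min.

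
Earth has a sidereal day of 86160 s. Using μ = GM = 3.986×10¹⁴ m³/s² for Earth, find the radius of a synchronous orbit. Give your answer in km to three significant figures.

A synchronous orbit has period T, so by Kepler's third law a = (μT²/4π²)^(1/3).
μT²/4π² = 3.986×10¹⁴ × (8.616×10⁴)² / 39.48 = 7.495×10²² m³.
a = 4.216×10⁷ m = 42163 km.

r_sync ≈ 42200 km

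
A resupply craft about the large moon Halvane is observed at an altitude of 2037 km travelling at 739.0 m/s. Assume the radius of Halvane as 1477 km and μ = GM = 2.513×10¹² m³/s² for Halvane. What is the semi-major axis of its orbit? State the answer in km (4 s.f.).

a ≈ 2842 km

r = 1477 + 2037 = 3514.0 km = 3.514×10⁶ m.
Vis-viva rearranged: 1/a = 2/r − v²/μ = 5.692×10⁻⁷ − 2.173×10⁻⁷ = 3.518×10⁻⁷ m⁻¹.
a = 2.842×10⁶ m = 2842.3 km.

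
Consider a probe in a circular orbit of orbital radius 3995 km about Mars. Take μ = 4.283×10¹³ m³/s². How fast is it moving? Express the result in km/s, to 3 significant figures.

v ≈ 3.27 km/s

r = 3995 km = 3.995×10⁶ m.
For a circular orbit v = √(μ/r) = √(4.283×10¹³ / 3.995×10⁶) = √(1.072×10⁷) = 3274 m/s.
That is 3.274 km/s.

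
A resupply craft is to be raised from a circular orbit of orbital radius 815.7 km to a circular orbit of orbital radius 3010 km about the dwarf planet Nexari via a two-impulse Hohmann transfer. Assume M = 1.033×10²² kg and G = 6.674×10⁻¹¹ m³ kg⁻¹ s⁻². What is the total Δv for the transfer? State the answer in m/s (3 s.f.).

Δv_total ≈ 400 m/s

μ = GM = 6.674×10⁻¹¹ × 1.033×10²² = 6.894×10¹¹ m³/s².
r₁ = 815.7 km = 8.157×10⁵ m.
r₂ = 3010 km = 3.010×10⁶ m.
Transfer ellipse a_t = (r₁ + r₂)/2 = 1.913×10⁶ m.
At r₁: circular v_c1 = √(μ/r₁) = 919.3 m/s; transfer-periapsis v_p = √[μ(2/r₁ − 1/a_t)] = 1153 m/s.
Δv₁ = v_p − v_c1 = 233.9 m/s.
At r₂: circular v_c2 = √(μ/r₂) = 478.6 m/s; transfer-apoapsis v_a = √[μ(2/r₂ − 1/a_t)] = 312.5 m/s.
Δv₂ = v_c2 − v_a = 166.1 m/s.
Total Δv = Δv₁ + Δv₂ = 400.0 m/s.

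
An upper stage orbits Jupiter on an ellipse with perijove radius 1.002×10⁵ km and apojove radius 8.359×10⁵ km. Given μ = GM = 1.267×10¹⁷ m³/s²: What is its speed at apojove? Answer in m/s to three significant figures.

Semi-major axis a = (r_p + r_a)/2 = 4.6805×10⁵ km = 4.680×10⁸ m.
Vis-viva: v² = μ(2/r − 1/a) = 1.267×10¹⁷ × (2.393×10⁻⁹ − 2.137×10⁻⁹) = 3.245×10⁷ m²/s².
v = 5696 m/s.

v ≈ 5700 m/s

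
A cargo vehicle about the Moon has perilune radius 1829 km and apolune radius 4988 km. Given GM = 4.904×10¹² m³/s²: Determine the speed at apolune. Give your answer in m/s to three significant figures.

Semi-major axis a = (r_p + r_a)/2 = 3408.5 km = 3.408×10⁶ m.
Vis-viva: v² = μ(2/r − 1/a) = 4.904×10¹² × (4.010×10⁻⁷ − 2.934×10⁻⁷) = 5.276×10⁵ m²/s².
v = 726.3 m/s.

v ≈ 726 m/s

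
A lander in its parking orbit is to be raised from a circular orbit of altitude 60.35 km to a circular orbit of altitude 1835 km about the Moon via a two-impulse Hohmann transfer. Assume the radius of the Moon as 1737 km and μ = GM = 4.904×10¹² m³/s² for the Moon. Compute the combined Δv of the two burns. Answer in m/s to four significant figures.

r₁ = 1737 + 60.35 = 1797.3 km = 1.7974×10⁶ m.
r₂ = 1737 + 1835 = 3572.0 km = 3.5720×10⁶ m.
Transfer ellipse a_t = (r₁ + r₂)/2 = 2.685×10⁶ m.
At r₁: circular v_c1 = √(μ/r₁) = 1652 m/s; transfer-perilune v_p = √[μ(2/r₁ − 1/a_t)] = 1905 m/s.
Δv₁ = v_p − v_c1 = 253.5 m/s.
At r₂: circular v_c2 = √(μ/r₂) = 1172 m/s; transfer-apolune v_a = √[μ(2/r₂ − 1/a_t)] = 958.7 m/s.
Δv₂ = v_c2 − v_a = 213.0 m/s.
Total Δv = Δv₁ + Δv₂ = 466.5 m/s.

Δv_total ≈ 466.5 m/s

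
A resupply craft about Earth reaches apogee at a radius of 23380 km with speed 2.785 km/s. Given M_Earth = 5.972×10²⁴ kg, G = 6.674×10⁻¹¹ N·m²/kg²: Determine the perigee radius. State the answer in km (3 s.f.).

perigee radius ≈ 6880 km

μ = GM = 6.674×10⁻¹¹ × 5.972×10²⁴ = 3.986×10¹⁴ m³/s².
r_a = 2.338×10⁷ m.
Specific energy ε = v²/2 − μ/r = -1.317×10⁷ J/kg, so a = −μ/(2ε) = 1.513×10⁷ m.
The apsides satisfy r_p + r_a = 2a, so the perigee radius is 2a − r_a = 6.885×10⁶ m = 6884.9 km.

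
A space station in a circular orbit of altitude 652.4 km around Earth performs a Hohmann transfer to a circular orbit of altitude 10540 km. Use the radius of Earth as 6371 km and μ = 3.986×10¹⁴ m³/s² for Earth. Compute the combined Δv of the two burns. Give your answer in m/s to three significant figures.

Δv_total ≈ 2560 m/s

r₁ = 6371 + 652.4 = 7023.4 km = 7.0234×10⁶ m.
r₂ = 6371 + 10540 = 16911 km = 1.6911×10⁷ m.
Transfer ellipse a_t = (r₁ + r₂)/2 = 1.197×10⁷ m.
At r₁: circular v_c1 = √(μ/r₁) = 7533 m/s; transfer-perigee v_p = √[μ(2/r₁ − 1/a_t)] = 8955 m/s.
Δv₁ = v_p − v_c1 = 1422 m/s.
At r₂: circular v_c2 = √(μ/r₂) = 4855 m/s; transfer-apogee v_a = √[μ(2/r₂ − 1/a_t)] = 3719 m/s.
Δv₂ = v_c2 − v_a = 1136 m/s.
Total Δv = Δv₁ + Δv₂ = 2558 m/s.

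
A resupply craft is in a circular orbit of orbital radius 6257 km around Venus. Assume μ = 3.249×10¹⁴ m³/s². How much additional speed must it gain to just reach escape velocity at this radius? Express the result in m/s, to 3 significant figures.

Δv ≈ 2980 m/s

r = 6257 km = 6.257×10⁶ m.
Circular speed v_c = √(μ/r) = 7206 m/s.
Escape speed v_esc = √(2μ/r) = √2 × v_c = 10190 m/s.
Δv = v_esc − v_c = 2985 m/s.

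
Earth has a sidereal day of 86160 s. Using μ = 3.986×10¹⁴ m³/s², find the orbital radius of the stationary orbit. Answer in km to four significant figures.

r_sync ≈ 42160 km

A synchronous orbit has period T, so by Kepler's third law a = (μT²/4π²)^(1/3).
μT²/4π² = 3.986×10¹⁴ × (8.616×10⁴)² / 39.48 = 7.495×10²² m³.
a = 4.216×10⁷ m = 42163 km.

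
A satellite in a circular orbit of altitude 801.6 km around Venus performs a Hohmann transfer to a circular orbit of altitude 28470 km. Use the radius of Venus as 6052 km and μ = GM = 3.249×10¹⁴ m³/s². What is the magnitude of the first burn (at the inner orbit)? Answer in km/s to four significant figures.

Δv ≈ 2.009 km/s

r₁ = 6052 + 801.6 = 6853.6 km = 6.8536×10⁶ m.
r₂ = 6052 + 28470 = 34522 km = 3.4522×10⁷ m.
Transfer ellipse a_t = (r₁ + r₂)/2 = 2.069×10⁷ m.
At r₁: circular v_c1 = √(μ/r₁) = 6885 m/s; transfer-periapsis v_p = √[μ(2/r₁ − 1/a_t)] = 8894 m/s.
Δv₁ = v_p − v_c1 = 2009 m/s.
= 2.009 km/s.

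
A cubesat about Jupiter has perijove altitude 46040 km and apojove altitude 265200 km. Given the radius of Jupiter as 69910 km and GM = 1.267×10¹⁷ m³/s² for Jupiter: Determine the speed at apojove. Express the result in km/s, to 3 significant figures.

r_p = 69910 + 46040 = 115950 km = 1.1595×10⁸ m.
r_a = 69910 + 265200 = 335110 km = 3.3511×10⁸ m.
Semi-major axis a = (r_p + r_a)/2 = 2.2553×10⁵ km = 2.255×10⁸ m.
Vis-viva: v² = μ(2/r − 1/a) = 1.267×10¹⁷ × (5.968×10⁻⁹ − 4.434×10⁻⁹) = 1.944×10⁸ m²/s².
v = 13940 m/s = 13.94 km/s.

v ≈ 13.9 km/s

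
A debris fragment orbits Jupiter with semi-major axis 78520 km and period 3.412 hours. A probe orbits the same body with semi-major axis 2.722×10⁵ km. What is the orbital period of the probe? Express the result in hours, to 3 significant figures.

T₂ ≈ 22.0 hours

Kepler's third law: T² ∝ a³, so T₂ = T₁ (a₂/a₁)^(3/2).
a₂/a₁ = 3.467, (a₂/a₁)^(3/2) = 6.454.
T₂ = 3.412 × 6.454 = 22.02 hours.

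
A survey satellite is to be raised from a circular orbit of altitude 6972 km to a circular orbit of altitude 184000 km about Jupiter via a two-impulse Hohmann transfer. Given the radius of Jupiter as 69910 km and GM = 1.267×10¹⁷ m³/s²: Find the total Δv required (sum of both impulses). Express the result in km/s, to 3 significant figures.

Δv_total ≈ 16.8 km/s

r₁ = 69910 + 6972 = 76882 km = 7.6882×10⁷ m.
r₂ = 69910 + 184000 = 253910 km = 2.5391×10⁸ m.
Transfer ellipse a_t = (r₁ + r₂)/2 = 1.654×10⁸ m.
At r₁: circular v_c1 = √(μ/r₁) = 40600 m/s; transfer-perijove v_p = √[μ(2/r₁ − 1/a_t)] = 50300 m/s.
Δv₁ = v_p − v_c1 = 9703 m/s.
At r₂: circular v_c2 = √(μ/r₂) = 22340 m/s; transfer-apojove v_a = √[μ(2/r₂ − 1/a_t)] = 15230 m/s.
Δv₂ = v_c2 − v_a = 7108 m/s.
Total Δv = Δv₁ + Δv₂ = 16810 m/s = 16.81 km/s.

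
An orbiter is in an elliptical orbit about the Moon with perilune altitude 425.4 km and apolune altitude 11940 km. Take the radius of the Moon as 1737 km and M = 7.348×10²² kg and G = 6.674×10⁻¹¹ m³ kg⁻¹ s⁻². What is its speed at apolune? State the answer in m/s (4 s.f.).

v ≈ 312.9 m/s

μ = GM = 6.674×10⁻¹¹ × 7.348×10²² = 4.904×10¹² m³/s².
r_p = 1737 + 425.4 = 2162.4 km = 2.1624×10⁶ m.
r_a = 1737 + 11940 = 13677 km = 1.3677×10⁷ m.
Semi-major axis a = (r_p + r_a)/2 = 7919.7 km = 7.920×10⁶ m.
Vis-viva: v² = μ(2/r − 1/a) = 4.904×10¹² × (1.462×10⁻⁷ − 1.263×10⁻⁷) = 9.790×10⁴ m²/s².
v = 312.9 m/s.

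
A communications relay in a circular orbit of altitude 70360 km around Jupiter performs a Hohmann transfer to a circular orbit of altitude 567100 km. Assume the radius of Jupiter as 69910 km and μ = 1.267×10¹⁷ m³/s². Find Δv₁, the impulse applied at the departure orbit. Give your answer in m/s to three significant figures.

r₁ = 69910 + 70360 = 140270 km = 1.4027×10⁸ m.
r₂ = 69910 + 567100 = 637010 km = 6.3701×10⁸ m.
Transfer ellipse a_t = (r₁ + r₂)/2 = 3.886×10⁸ m.
At r₁: circular v_c1 = √(μ/r₁) = 30050 m/s; transfer-perijove v_p = √[μ(2/r₁ − 1/a_t)] = 38480 m/s.
Δv₁ = v_p − v_c1 = 8423 m/s.

Δv ≈ 8420 m/s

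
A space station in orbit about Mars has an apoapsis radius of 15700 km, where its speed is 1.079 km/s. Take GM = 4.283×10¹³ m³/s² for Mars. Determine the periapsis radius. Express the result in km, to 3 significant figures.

periapsis radius ≈ 4260 km

r_a = 1.570×10⁷ m.
Specific energy ε = v²/2 − μ/r = -2.146×10⁶ J/kg, so a = −μ/(2ε) = 9.979×10⁶ m.
The apsides satisfy r_p + r_a = 2a, so the periapsis radius is 2a − r_a = 4.259×10⁶ m = 4258.9 km.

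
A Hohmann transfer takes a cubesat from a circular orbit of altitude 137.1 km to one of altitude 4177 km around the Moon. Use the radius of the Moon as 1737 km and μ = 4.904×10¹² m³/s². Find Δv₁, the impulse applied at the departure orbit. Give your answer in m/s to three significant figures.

Δv ≈ 376 m/s

r₁ = 1737 + 137.1 = 1874.1 km = 1.8741×10⁶ m.
r₂ = 1737 + 4177 = 5914.0 km = 5.9140×10⁶ m.
Transfer ellipse a_t = (r₁ + r₂)/2 = 3.894×10⁶ m.
At r₁: circular v_c1 = √(μ/r₁) = 1618 m/s; transfer-perilune v_p = √[μ(2/r₁ − 1/a_t)] = 1994 m/s.
Δv₁ = v_p − v_c1 = 375.9 m/s.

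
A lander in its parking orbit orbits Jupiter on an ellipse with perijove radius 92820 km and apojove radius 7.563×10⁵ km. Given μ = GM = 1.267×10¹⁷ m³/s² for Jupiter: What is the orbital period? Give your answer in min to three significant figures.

Semi-major axis a = (r_p + r_a)/2 = (92820 + 7.5630×10⁵)/2 = 4.2456×10⁵ km = 4.246×10⁸ m.
By Kepler's third law T = 2π√(a³/μ) = 2π × 2.458×10⁴ = 1.544×10⁵ s.
= 2574 min.

T ≈ 2570 min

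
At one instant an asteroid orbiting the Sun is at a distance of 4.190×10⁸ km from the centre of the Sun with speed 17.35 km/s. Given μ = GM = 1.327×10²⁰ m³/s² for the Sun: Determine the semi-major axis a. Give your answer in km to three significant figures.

a ≈ 3.99×10⁸ km

r = 4.190×10¹¹ m.
Specific orbital energy ε = v²/2 − μ/r = (17350)²/2 − 1.327×10²⁰/4.190×10¹¹ = -1.662×10⁸ J/kg.
Since ε = −μ/(2a), a = −μ/(2ε) = 3.992×10¹¹ m = 3.9923×10⁸ km.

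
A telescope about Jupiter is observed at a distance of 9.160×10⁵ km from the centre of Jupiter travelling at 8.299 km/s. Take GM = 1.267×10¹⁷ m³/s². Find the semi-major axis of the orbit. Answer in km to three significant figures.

a ≈ 6.10×10⁵ km

r = 9.160×10⁸ m.
Vis-viva rearranged: 1/a = 2/r − v²/μ = 2.183×10⁻⁹ − 5.436×10⁻¹⁰ = 1.640×10⁻⁹ m⁻¹.
a = 6.098×10⁸ m = 6.0983×10⁵ km.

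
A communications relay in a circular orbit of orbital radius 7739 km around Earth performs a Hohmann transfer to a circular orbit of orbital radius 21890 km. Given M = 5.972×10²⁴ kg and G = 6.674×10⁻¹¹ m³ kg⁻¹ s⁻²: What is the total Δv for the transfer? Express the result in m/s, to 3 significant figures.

μ = GM = 6.674×10⁻¹¹ × 5.972×10²⁴ = 3.986×10¹⁴ m³/s².
r₁ = 7739 km = 7.739×10⁶ m.
r₂ = 21890 km = 2.189×10⁷ m.
Transfer ellipse a_t = (r₁ + r₂)/2 = 1.481×10⁷ m.
At r₁: circular v_c1 = √(μ/r₁) = 7176 m/s; transfer-perigee v_p = √[μ(2/r₁ − 1/a_t)] = 8723 m/s.
Δv₁ = v_p − v_c1 = 1547 m/s.
At r₂: circular v_c2 = √(μ/r₂) = 4267 m/s; transfer-apogee v_a = √[μ(2/r₂ − 1/a_t)] = 3084 m/s.
Δv₂ = v_c2 − v_a = 1183 m/s.
Total Δv = Δv₁ + Δv₂ = 2730 m/s.

Δv_total ≈ 2730 m/s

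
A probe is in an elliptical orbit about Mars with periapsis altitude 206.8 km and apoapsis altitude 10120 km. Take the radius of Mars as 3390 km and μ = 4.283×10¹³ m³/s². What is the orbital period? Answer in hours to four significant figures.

T ≈ 6.671 hours

r_p = 3390 + 206.8 = 3596.8 km = 3.5968×10⁶ m.
r_a = 3390 + 10120 = 13510 km = 1.3510×10⁷ m.
Semi-major axis a = (r_p + r_a)/2 = (3596.8 + 13510)/2 = 8553.4 km = 8.553×10⁶ m.
By Kepler's third law T = 2π√(a³/μ) = 2π × 3.822×10³ = 2.402×10⁴ s.
= 6.671 hours.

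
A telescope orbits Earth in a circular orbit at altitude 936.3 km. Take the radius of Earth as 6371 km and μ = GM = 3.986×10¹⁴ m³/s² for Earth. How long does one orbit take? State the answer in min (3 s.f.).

T ≈ 104 min

r = 6371 + 936.3 = 7307.3 km = 7.3073×10⁶ m.
Kepler's third law: T = 2π√(r³/μ) = 2π√((7.307×10⁶)³ / 3.986×10¹⁴).
r³/μ = 9.789×10⁵ s², so T = 2π × 9.894×10² = 6.217×10³ s.
Converting: 6.217×10³ s ÷ 60.00 = 103.6 min.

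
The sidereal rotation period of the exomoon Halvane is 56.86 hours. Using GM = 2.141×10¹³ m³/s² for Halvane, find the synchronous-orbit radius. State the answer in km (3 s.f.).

r_sync ≈ 28300 km

T = 56.86 hours = 2.047×10⁵ s.
A synchronous orbit has period T, so by Kepler's third law a = (μT²/4π²)^(1/3).
μT²/4π² = 2.141×10¹³ × (2.047×10⁵)² / 39.48 = 2.272×10²² m³.
a = 2.832×10⁷ m = 28324 km.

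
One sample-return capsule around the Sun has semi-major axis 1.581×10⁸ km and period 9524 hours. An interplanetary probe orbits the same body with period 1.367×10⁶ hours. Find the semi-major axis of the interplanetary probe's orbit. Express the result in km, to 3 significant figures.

Kepler's third law: a³ ∝ T², so a₂ = a₁ (T₂/T₁)^(2/3).
T₂/T₁ = 143.5, (T₂/T₁)^(2/3) = 27.41.
a₂ = 1.581×10⁸ × 27.41 = 4.334×10⁹ km.

a₂ ≈ 4.33×10⁹ km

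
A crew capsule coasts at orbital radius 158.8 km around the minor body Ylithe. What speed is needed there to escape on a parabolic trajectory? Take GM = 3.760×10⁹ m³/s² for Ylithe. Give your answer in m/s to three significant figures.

r = 158.8 km = 1.588×10⁵ m.
Escape speed v_esc = √(2μ/r) = √(2 × 3.760×10⁹ / 1.588×10⁵) = √(4.736×10⁴) = 217.6 m/s.

v_esc ≈ 218 m/s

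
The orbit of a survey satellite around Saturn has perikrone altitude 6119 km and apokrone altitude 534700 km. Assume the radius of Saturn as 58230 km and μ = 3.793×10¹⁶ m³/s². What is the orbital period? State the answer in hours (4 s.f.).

T ≈ 53.39 hours

r_p = 58230 + 6119 = 64349 km = 6.4349×10⁷ m.
r_a = 58230 + 534700 = 592930 km = 5.9293×10⁸ m.
Semi-major axis a = (r_p + r_a)/2 = (64349 + 5.9293×10⁵)/2 = 3.2864×10⁵ km = 3.286×10⁸ m.
By Kepler's third law T = 2π√(a³/μ) = 2π × 3.059×10⁴ = 1.922×10⁵ s.
= 53.39 hours.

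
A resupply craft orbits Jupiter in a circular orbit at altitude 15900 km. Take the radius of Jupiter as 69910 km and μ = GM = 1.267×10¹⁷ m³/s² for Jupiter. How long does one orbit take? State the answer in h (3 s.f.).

r = 69910 + 15900 = 85810 km = 8.5810×10⁷ m.
Kepler's third law: T = 2π√(r³/μ) = 2π√((8.581×10⁷)³ / 1.267×10¹⁷).
r³/μ = 4.987×10⁶ s², so T = 2π × 2.233×10³ = 1.403×10⁴ s.
Converting: 1.403×10⁴ s ÷ 3600 = 3.898 h.

T ≈ 3.90 h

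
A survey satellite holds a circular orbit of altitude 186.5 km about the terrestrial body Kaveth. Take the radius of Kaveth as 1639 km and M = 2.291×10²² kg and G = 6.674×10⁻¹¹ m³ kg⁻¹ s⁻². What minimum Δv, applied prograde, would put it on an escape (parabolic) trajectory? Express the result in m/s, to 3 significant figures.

Δv ≈ 379 m/s

μ = GM = 6.674×10⁻¹¹ × 2.291×10²² = 1.529×10¹² m³/s².
r = 1639 + 186.5 = 1825.5 km = 1.8255×10⁶ m.
Circular speed v_c = √(μ/r) = 915.2 m/s.
Escape speed v_esc = √(2μ/r) = √2 × v_c = 1294 m/s.
Δv = v_esc − v_c = 379.1 m/s.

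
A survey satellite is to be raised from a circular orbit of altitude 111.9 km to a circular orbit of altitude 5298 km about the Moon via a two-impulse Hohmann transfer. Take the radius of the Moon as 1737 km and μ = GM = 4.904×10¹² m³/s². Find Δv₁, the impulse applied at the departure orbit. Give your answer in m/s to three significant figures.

Δv ≈ 421 m/s

r₁ = 1737 + 111.9 = 1848.9 km = 1.8489×10⁶ m.
r₂ = 1737 + 5298 = 7035.0 km = 7.0350×10⁶ m.
Transfer ellipse a_t = (r₁ + r₂)/2 = 4.442×10⁶ m.
At r₁: circular v_c1 = √(μ/r₁) = 1629 m/s; transfer-perilune v_p = √[μ(2/r₁ − 1/a_t)] = 2050 m/s.
Δv₁ = v_p − v_c1 = 421.0 m/s.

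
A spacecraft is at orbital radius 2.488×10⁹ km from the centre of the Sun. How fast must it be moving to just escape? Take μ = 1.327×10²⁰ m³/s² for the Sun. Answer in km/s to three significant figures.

r = 2.488×10⁹ km = 2.488×10¹² m.
Escape speed v_esc = √(2μ/r) = √(2 × 1.327×10²⁰ / 2.488×10¹²) = √(1.067×10⁸) = 10330 m/s.
= 10.33 km/s.

v_esc ≈ 10.3 km/s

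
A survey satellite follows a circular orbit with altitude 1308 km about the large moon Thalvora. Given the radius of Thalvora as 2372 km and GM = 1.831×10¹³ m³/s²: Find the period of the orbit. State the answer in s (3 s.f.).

r = 2372 + 1308 = 3680.0 km = 3.6800×10⁶ m.
Kepler's third law: T = 2π√(r³/μ) = 2π√((3.680×10⁶)³ / 1.831×10¹³).
r³/μ = 2.722×10⁶ s², so T = 2π × 1.650×10³ = 1.037×10⁴ s.

T ≈ 10400 s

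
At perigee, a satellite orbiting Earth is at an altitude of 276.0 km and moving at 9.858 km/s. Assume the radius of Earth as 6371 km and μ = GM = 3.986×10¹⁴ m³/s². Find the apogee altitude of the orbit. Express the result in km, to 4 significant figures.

r_p = 6371 + 276.0 = 6647.0 km = 6.647×10⁶ m.
Specific energy ε = v²/2 − μ/r = -1.138×10⁷ J/kg, so a = −μ/(2ε) = 1.752×10⁷ m.
The apsides satisfy r_p + r_a = 2a, so the apogee radius is 2a − r_p = 2.839×10⁷ m = 28389 km.
Apogee altitude = 28389 − 6371 = 22018 km.

apogee altitude ≈ 22020 km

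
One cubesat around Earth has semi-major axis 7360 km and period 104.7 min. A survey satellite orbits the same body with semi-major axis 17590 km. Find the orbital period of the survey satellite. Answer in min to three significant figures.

Kepler's third law: T² ∝ a³, so T₂ = T₁ (a₂/a₁)^(3/2).
a₂/a₁ = 2.390, (a₂/a₁)^(3/2) = 3.695.
T₂ = 104.7 × 3.695 = 386.8 min.

T₂ ≈ 387 min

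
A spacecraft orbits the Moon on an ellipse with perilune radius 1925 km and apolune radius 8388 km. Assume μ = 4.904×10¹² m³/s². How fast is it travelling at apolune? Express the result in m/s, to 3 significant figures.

Semi-major axis a = (r_p + r_a)/2 = 5156.5 km = 5.156×10⁶ m.
Vis-viva: v² = μ(2/r − 1/a) = 4.904×10¹² × (2.384×10⁻⁷ − 1.939×10⁻⁷) = 2.183×10⁵ m²/s².
v = 467.2 m/s.

v ≈ 467 m/s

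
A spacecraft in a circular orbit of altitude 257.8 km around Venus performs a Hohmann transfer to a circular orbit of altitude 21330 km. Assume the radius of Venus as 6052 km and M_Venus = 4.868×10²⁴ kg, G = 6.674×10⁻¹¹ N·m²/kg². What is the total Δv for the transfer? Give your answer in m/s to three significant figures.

Δv_total ≈ 3310 m/s

μ = GM = 6.674×10⁻¹¹ × 4.868×10²⁴ = 3.249×10¹⁴ m³/s².
r₁ = 6052 + 257.8 = 6309.8 km = 6.3098×10⁶ m.
r₂ = 6052 + 21330 = 27382 km = 2.7382×10⁷ m.
Transfer ellipse a_t = (r₁ + r₂)/2 = 1.685×10⁷ m.
At r₁: circular v_c1 = √(μ/r₁) = 7176 m/s; transfer-periapsis v_p = √[μ(2/r₁ − 1/a_t)] = 9148 m/s.
Δv₁ = v_p − v_c1 = 1973 m/s.
At r₂: circular v_c2 = √(μ/r₂) = 3445 m/s; transfer-apoapsis v_a = √[μ(2/r₂ − 1/a_t)] = 2108 m/s.
Δv₂ = v_c2 − v_a = 1336 m/s.
Total Δv = Δv₁ + Δv₂ = 3309 m/s.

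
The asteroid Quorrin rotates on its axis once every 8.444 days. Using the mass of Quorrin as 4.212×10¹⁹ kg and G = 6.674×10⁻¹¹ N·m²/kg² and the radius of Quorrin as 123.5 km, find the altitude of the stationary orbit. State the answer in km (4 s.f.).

μ = GM = 6.674×10⁻¹¹ × 4.212×10¹⁹ = 2.811×10⁹ m³/s².
T = 8.444 days = 7.296×10⁵ s.
A synchronous orbit has period T, so by Kepler's third law a = (μT²/4π²)^(1/3).
μT²/4π² = 2.811×10⁹ × (7.296×10⁵)² / 39.48 = 3.790×10¹⁹ m³.
a = 3.359×10⁶ m = 3359.0 km.
Altitude h = a − R = 3359.0 − 123.5 = 3235.5 km.

h_sync ≈ 3236 km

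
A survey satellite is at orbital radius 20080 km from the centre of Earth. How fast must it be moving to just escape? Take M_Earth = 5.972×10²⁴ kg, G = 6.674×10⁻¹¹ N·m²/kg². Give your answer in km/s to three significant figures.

v_esc ≈ 6.30 km/s

μ = GM = 6.674×10⁻¹¹ × 5.972×10²⁴ = 3.986×10¹⁴ m³/s².
r = 20080 km = 2.008×10⁷ m.
Escape speed v_esc = √(2μ/r) = √(2 × 3.986×10¹⁴ / 2.008×10⁷) = √(3.970×10⁷) = 6301 m/s.
= 6.301 km/s.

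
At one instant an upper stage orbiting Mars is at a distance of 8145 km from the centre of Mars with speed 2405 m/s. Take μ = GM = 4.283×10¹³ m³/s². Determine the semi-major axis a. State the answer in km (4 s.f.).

a ≈ 9050 km

r = 8.145×10⁶ m.
Specific orbital energy ε = v²/2 − μ/r = (2405)²/2 − 4.283×10¹³/8.145×10⁶ = -2.366×10⁶ J/kg.
Since ε = −μ/(2a), a = −μ/(2ε) = 9.050×10⁶ m = 9049.5 km.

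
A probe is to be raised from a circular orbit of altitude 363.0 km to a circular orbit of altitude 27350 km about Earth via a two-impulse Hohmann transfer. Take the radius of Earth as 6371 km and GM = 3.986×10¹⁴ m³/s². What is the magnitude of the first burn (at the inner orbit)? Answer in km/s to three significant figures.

Δv ≈ 2.24 km/s

r₁ = 6371 + 363.0 = 6734.0 km = 6.7340×10⁶ m.
r₂ = 6371 + 27350 = 33721 km = 3.3721×10⁷ m.
Transfer ellipse a_t = (r₁ + r₂)/2 = 2.023×10⁷ m.
At r₁: circular v_c1 = √(μ/r₁) = 7694 m/s; transfer-perigee v_p = √[μ(2/r₁ − 1/a_t)] = 9934 m/s.
Δv₁ = v_p − v_c1 = 2240 m/s.
= 2.240 km/s.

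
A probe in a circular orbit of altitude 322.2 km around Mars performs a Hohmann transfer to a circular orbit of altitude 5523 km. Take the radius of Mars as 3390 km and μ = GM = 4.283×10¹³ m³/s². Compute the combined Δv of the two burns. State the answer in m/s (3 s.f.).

r₁ = 3390 + 322.2 = 3712.2 km = 3.7122×10⁶ m.
r₂ = 3390 + 5523 = 8913.0 km = 8.9130×10⁶ m.
Transfer ellipse a_t = (r₁ + r₂)/2 = 6.313×10⁶ m.
At r₁: circular v_c1 = √(μ/r₁) = 3397 m/s; transfer-periapsis v_p = √[μ(2/r₁ − 1/a_t)] = 4036 m/s.
Δv₁ = v_p − v_c1 = 639.4 m/s.
At r₂: circular v_c2 = √(μ/r₂) = 2192 m/s; transfer-apoapsis v_a = √[μ(2/r₂ − 1/a_t)] = 1681 m/s.
Δv₂ = v_c2 − v_a = 511.1 m/s.
Total Δv = Δv₁ + Δv₂ = 1151 m/s.

Δv_total ≈ 1150 m/s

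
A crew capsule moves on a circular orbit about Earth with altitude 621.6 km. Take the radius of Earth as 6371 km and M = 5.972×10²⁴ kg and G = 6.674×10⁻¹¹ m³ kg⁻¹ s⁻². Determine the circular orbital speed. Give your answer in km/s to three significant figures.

v ≈ 7.55 km/s

μ = GM = 6.674×10⁻¹¹ × 5.972×10²⁴ = 3.986×10¹⁴ m³/s².
r = 6371 + 621.6 = 6992.6 km = 6.9926×10⁶ m.
For a circular orbit v = √(μ/r) = √(3.986×10¹⁴ / 6.993×10⁶) = √(5.700×10⁷) = 7550 m/s.
That is 7.550 km/s.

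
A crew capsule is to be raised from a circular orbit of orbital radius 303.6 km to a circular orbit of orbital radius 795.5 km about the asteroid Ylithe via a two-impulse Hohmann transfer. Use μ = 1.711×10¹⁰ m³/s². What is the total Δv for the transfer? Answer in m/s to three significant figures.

r₁ = 303.6 km = 3.036×10⁵ m.
r₂ = 795.5 km = 7.955×10⁵ m.
Transfer ellipse a_t = (r₁ + r₂)/2 = 5.496×10⁵ m.
At r₁: circular v_c1 = √(μ/r₁) = 237.4 m/s; transfer-periapsis v_p = √[μ(2/r₁ − 1/a_t)] = 285.6 m/s.
Δv₁ = v_p − v_c1 = 48.22 m/s.
At r₂: circular v_c2 = √(μ/r₂) = 146.7 m/s; transfer-apoapsis v_a = √[μ(2/r₂ − 1/a_t)] = 109.0 m/s.
Δv₂ = v_c2 − v_a = 37.65 m/s.
Total Δv = Δv₁ + Δv₂ = 85.88 m/s.

Δv_total ≈ 85.9 m/s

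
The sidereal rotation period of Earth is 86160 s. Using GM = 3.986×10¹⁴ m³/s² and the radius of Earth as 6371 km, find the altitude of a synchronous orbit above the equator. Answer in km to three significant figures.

A synchronous orbit has period T, so by Kepler's third law a = (μT²/4π²)^(1/3).
μT²/4π² = 3.986×10¹⁴ × (8.616×10⁴)² / 39.48 = 7.495×10²² m³.
a = 4.216×10⁷ m = 42163 km.
Altitude h = a − R = 42163 − 6371 = 35792 km.

h_sync ≈ 35800 km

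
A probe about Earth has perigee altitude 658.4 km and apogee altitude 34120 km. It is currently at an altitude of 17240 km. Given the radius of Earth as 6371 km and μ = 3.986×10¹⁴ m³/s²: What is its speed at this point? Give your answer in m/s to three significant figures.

v ≈ 4120 m/s

r_p = 6371 + 658.4 = 7029.4 km = 7.0294×10⁶ m.
r_a = 6371 + 34120 = 40491 km = 4.0491×10⁷ m.
r = 6371 + 17240 = 23611 km = 2.361×10⁷ m.
Semi-major axis a = (r_p + r_a)/2 = 23760 km = 2.376×10⁷ m.
Vis-viva: v² = μ(2/r − 1/a) = 3.986×10¹⁴ × (8.471×10⁻⁸ − 4.209×10⁻⁸) = 1.699×10⁷ m²/s².
v = 4122 m/s.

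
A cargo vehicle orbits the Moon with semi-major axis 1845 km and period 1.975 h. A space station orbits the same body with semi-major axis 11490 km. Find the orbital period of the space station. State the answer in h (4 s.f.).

T₂ ≈ 30.69 h

Kepler's third law: T² ∝ a³, so T₂ = T₁ (a₂/a₁)^(3/2).
a₂/a₁ = 6.228, (a₂/a₁)^(3/2) = 15.54.
T₂ = 1.975 × 15.54 = 30.69 h.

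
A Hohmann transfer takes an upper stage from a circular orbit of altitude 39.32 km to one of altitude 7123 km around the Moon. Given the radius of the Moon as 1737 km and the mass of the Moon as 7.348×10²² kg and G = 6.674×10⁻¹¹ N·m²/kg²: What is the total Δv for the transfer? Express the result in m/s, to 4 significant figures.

μ = GM = 6.674×10⁻¹¹ × 7.348×10²² = 4.904×10¹² m³/s².
r₁ = 1737 + 39.32 = 1776.3 km = 1.7763×10⁶ m.
r₂ = 1737 + 7123 = 8860.0 km = 8.8600×10⁶ m.
Transfer ellipse a_t = (r₁ + r₂)/2 = 5.318×10⁶ m.
At r₁: circular v_c1 = √(μ/r₁) = 1662 m/s; transfer-perilune v_p = √[μ(2/r₁ − 1/a_t)] = 2145 m/s.
Δv₁ = v_p − v_c1 = 483.1 m/s.
At r₂: circular v_c2 = √(μ/r₂) = 744.0 m/s; transfer-apolune v_a = √[μ(2/r₂ − 1/a_t)] = 430.0 m/s.
Δv₂ = v_c2 − v_a = 314.0 m/s.
Total Δv = Δv₁ + Δv₂ = 797.1 m/s.

Δv_total ≈ 797.1 m/s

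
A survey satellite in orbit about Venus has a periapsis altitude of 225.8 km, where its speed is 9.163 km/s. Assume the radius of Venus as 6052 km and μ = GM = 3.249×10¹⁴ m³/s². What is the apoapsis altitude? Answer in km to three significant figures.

apoapsis altitude ≈ 20900 km

r_p = 6052 + 225.8 = 6277.8 km = 6.278×10⁶ m.
Specific energy ε = v²/2 − μ/r = -9.774×10⁶ J/kg, so a = −μ/(2ε) = 1.662×10⁷ m.
The apsides satisfy r_p + r_a = 2a, so the apoapsis radius is 2a − r_p = 2.697×10⁷ m = 26965 km.
Apoapsis altitude = 26965 − 6052 = 20913 km.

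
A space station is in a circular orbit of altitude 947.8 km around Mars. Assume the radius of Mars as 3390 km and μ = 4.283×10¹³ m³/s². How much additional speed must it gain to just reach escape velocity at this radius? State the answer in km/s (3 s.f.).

r = 3390 + 947.8 = 4337.8 km = 4.3378×10⁶ m.
Circular speed v_c = √(μ/r) = 3142 m/s.
Escape speed v_esc = √(2μ/r) = √2 × v_c = 4444 m/s.
Δv = v_esc − v_c = 1302 m/s = 1.302 km/s.

Δv ≈ 1.30 km/s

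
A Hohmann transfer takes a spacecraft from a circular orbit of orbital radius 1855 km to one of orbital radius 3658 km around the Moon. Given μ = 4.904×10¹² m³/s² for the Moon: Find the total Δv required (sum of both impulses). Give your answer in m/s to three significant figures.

r₁ = 1855 km = 1.855×10⁶ m.
r₂ = 3658 km = 3.658×10⁶ m.
Transfer ellipse a_t = (r₁ + r₂)/2 = 2.756×10⁶ m.
At r₁: circular v_c1 = √(μ/r₁) = 1626 m/s; transfer-perilune v_p = √[μ(2/r₁ − 1/a_t)] = 1873 m/s.
Δv₁ = v_p − v_c1 = 247.1 m/s.
At r₂: circular v_c2 = √(μ/r₂) = 1158 m/s; transfer-apolune v_a = √[μ(2/r₂ − 1/a_t)] = 949.8 m/s.
Δv₂ = v_c2 − v_a = 208.0 m/s.
Total Δv = Δv₁ + Δv₂ = 455.1 m/s.

Δv_total ≈ 455 m/s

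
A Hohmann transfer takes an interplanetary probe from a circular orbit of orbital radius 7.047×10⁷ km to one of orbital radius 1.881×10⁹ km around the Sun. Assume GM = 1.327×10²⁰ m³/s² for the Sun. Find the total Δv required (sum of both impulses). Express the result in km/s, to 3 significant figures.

Δv_total ≈ 23.0 km/s

r₁ = 7.047×10⁷ km = 7.047×10¹⁰ m.
r₂ = 1.881×10⁹ km = 1.881×10¹² m.
Transfer ellipse a_t = (r₁ + r₂)/2 = 9.757×10¹¹ m.
At r₁: circular v_c1 = √(μ/r₁) = 43390 m/s; transfer-perihelion v_p = √[μ(2/r₁ − 1/a_t)] = 60250 m/s.
Δv₁ = v_p − v_c1 = 16860 m/s.
At r₂: circular v_c2 = √(μ/r₂) = 8399 m/s; transfer-aphelion v_a = √[μ(2/r₂ − 1/a_t)] = 2257 m/s.
Δv₂ = v_c2 − v_a = 6142 m/s.
Total Δv = Δv₁ + Δv₂ = 23000 m/s = 23.00 km/s.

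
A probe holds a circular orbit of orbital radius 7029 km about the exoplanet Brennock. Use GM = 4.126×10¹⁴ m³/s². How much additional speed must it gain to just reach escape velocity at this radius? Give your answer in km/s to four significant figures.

Δv ≈ 3.174 km/s

r = 7029 km = 7.029×10⁶ m.
Circular speed v_c = √(μ/r) = 7662 m/s.
Escape speed v_esc = √(2μ/r) = √2 × v_c = 10840 m/s.
Δv = v_esc − v_c = 3174 m/s = 3.174 km/s.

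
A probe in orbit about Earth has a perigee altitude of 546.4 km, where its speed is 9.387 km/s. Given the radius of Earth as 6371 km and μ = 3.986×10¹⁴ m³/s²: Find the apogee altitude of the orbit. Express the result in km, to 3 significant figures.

apogee altitude ≈ 16100 km

r_p = 6371 + 546.4 = 6917.4 km = 6.917×10⁶ m.
Specific energy ε = v²/2 − μ/r = -1.356×10⁷ J/kg, so a = −μ/(2ε) = 1.469×10⁷ m.
The apsides satisfy r_p + r_a = 2a, so the apogee radius is 2a − r_p = 2.247×10⁷ m = 22467 km.
Apogee altitude = 22467 − 6371 = 16096 km.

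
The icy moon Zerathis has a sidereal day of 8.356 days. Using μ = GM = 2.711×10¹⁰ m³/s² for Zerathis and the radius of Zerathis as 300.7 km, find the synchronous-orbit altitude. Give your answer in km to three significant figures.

T = 8.356 days = 7.220×10⁵ s.
A synchronous orbit has period T, so by Kepler's third law a = (μT²/4π²)^(1/3).
μT²/4π² = 2.711×10¹⁰ × (7.220×10⁵)² / 39.48 = 3.579×10²⁰ m³.
a = 7.100×10⁶ m = 7100.1 km.
Altitude h = a − R = 7100.1 − 300.7 = 6799.4 km.

h_sync ≈ 6800 km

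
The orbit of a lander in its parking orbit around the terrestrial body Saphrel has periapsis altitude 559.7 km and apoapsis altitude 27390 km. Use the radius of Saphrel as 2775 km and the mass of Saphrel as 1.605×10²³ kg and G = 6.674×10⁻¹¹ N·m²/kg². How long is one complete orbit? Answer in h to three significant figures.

μ = GM = 6.674×10⁻¹¹ × 1.605×10²³ = 1.071×10¹³ m³/s².
r_p = 2775 + 559.7 = 3334.7 km = 3.3347×10⁶ m.
r_a = 2775 + 27390 = 30165 km = 3.0165×10⁷ m.
Semi-major axis a = (r_p + r_a)/2 = (3334.7 + 30165)/2 = 16750 km = 1.675×10⁷ m.
By Kepler's third law T = 2π√(a³/μ) = 2π × 2.095×10⁴ = 1.316×10⁵ s.
= 36.56 h.

T ≈ 36.6 h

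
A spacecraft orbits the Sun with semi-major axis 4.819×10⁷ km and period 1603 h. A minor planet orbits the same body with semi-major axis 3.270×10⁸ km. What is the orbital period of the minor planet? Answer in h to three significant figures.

Kepler's third law: T² ∝ a³, so T₂ = T₁ (a₂/a₁)^(3/2).
a₂/a₁ = 6.786, (a₂/a₁)^(3/2) = 17.68.
T₂ = 1603 × 17.68 = 28330 h.

T₂ ≈ 28300 h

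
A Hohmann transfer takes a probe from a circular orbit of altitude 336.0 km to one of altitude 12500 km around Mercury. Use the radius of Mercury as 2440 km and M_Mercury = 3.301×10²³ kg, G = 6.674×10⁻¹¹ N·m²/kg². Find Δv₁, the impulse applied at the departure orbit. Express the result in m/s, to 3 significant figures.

μ = GM = 6.674×10⁻¹¹ × 3.301×10²³ = 2.203×10¹³ m³/s².
r₁ = 2440 + 336.0 = 2776.0 km = 2.7760×10⁶ m.
r₂ = 2440 + 12500 = 14940 km = 1.4940×10⁷ m.
Transfer ellipse a_t = (r₁ + r₂)/2 = 8.858×10⁶ m.
At r₁: circular v_c1 = √(μ/r₁) = 2817 m/s; transfer-periherm v_p = √[μ(2/r₁ − 1/a_t)] = 3659 m/s.
Δv₁ = v_p − v_c1 = 841.5 m/s.

Δv ≈ 841 m/s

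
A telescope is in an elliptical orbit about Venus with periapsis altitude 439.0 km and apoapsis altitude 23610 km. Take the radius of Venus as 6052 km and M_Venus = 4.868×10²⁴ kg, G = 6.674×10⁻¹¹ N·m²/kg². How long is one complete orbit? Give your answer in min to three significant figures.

μ = GM = 6.674×10⁻¹¹ × 4.868×10²⁴ = 3.249×10¹⁴ m³/s².
r_p = 6052 + 439.0 = 6491.0 km = 6.4910×10⁶ m.
r_a = 6052 + 23610 = 29662 km = 2.9662×10⁷ m.
Semi-major axis a = (r_p + r_a)/2 = (6491.0 + 29662)/2 = 18076 km = 1.808×10⁷ m.
By Kepler's third law T = 2π√(a³/μ) = 2π × 4.264×10³ = 2.679×10⁴ s.
= 446.5 min.

T ≈ 447 min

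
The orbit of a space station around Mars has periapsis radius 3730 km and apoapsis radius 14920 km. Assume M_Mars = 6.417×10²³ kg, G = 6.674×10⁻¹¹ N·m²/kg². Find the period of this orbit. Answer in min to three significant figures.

μ = GM = 6.674×10⁻¹¹ × 6.417×10²³ = 4.283×10¹³ m³/s².
Semi-major axis a = (r_p + r_a)/2 = (3730.0 + 14920)/2 = 9325.0 km = 9.325×10⁶ m.
By Kepler's third law T = 2π√(a³/μ) = 2π × 4.351×10³ = 2.734×10⁴ s.
= 455.7 min.

T ≈ 456 min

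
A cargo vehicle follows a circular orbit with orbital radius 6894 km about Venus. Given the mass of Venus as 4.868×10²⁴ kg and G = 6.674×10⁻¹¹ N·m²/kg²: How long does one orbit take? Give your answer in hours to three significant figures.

T ≈ 1.75 hours

μ = GM = 6.674×10⁻¹¹ × 4.868×10²⁴ = 3.249×10¹⁴ m³/s².
r = 6894 km = 6.894×10⁶ m.
Kepler's third law: T = 2π√(r³/μ) = 2π√((6.894×10⁶)³ / 3.249×10¹⁴).
r³/μ = 1.009×10⁶ s², so T = 2π × 1.004×10³ = 6.310×10³ s.
Converting: 6.310×10³ s ÷ 3600 = 1.753 hours.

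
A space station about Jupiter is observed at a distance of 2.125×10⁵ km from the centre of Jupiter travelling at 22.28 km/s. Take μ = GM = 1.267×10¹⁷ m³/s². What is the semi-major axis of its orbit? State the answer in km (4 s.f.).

a ≈ 1.820×10⁵ km

r = 2.125×10⁸ m.
Vis-viva rearranged: 1/a = 2/r − v²/μ = 9.412×10⁻⁹ − 3.918×10⁻⁹ = 5.494×10⁻⁹ m⁻¹.
a = 1.820×10⁸ m = 1.8202×10⁵ km.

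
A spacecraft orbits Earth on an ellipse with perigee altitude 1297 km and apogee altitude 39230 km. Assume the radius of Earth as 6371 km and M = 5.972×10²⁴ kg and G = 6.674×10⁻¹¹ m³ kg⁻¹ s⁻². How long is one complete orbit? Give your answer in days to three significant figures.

μ = GM = 6.674×10⁻¹¹ × 5.972×10²⁴ = 3.986×10¹⁴ m³/s².
r_p = 6371 + 1297 = 7668.0 km = 7.6680×10⁶ m.
r_a = 6371 + 39230 = 45601 km = 4.5601×10⁷ m.
Semi-major axis a = (r_p + r_a)/2 = (7668.0 + 45601)/2 = 26634 km = 2.663×10⁷ m.
By Kepler's third law T = 2π√(a³/μ) = 2π × 6.885×10³ = 4.326×10⁴ s.
= 0.5007 days.

T ≈ 0.501 days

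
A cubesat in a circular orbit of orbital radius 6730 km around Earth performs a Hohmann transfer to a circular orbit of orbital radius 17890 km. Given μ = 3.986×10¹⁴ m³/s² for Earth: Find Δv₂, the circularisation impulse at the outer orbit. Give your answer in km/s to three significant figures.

r₁ = 6730 km = 6.730×10⁶ m.
r₂ = 17890 km = 1.789×10⁷ m.
Transfer ellipse a_t = (r₁ + r₂)/2 = 1.231×10⁷ m.
At r₁: circular v_c1 = √(μ/r₁) = 7696 m/s; transfer-perigee v_p = √[μ(2/r₁ − 1/a_t)] = 9278 m/s.
At r₂: circular v_c2 = √(μ/r₂) = 4720 m/s; transfer-apogee v_a = √[μ(2/r₂ − 1/a_t)] = 3490 m/s.
Δv₂ = v_c2 − v_a = 1230 m/s.
= 1.230 km/s.

Δv ≈ 1.23 km/s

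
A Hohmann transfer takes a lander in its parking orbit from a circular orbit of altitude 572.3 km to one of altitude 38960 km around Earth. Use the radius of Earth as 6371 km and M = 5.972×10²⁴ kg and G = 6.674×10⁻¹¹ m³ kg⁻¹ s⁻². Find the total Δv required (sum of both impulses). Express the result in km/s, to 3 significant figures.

μ = GM = 6.674×10⁻¹¹ × 5.972×10²⁴ = 3.986×10¹⁴ m³/s².
r₁ = 6371 + 572.3 = 6943.3 km = 6.9433×10⁶ m.
r₂ = 6371 + 38960 = 45331 km = 4.5331×10⁷ m.
Transfer ellipse a_t = (r₁ + r₂)/2 = 2.614×10⁷ m.
At r₁: circular v_c1 = √(μ/r₁) = 7577 m/s; transfer-perigee v_p = √[μ(2/r₁ − 1/a_t)] = 9978 m/s.
Δv₁ = v_p − v_c1 = 2401 m/s.
At r₂: circular v_c2 = √(μ/r₂) = 2965 m/s; transfer-apogee v_a = √[μ(2/r₂ − 1/a_t)] = 1528 m/s.
Δv₂ = v_c2 − v_a = 1437 m/s.
Total Δv = Δv₁ + Δv₂ = 3838 m/s = 3.838 km/s.

Δv_total ≈ 3.84 km/s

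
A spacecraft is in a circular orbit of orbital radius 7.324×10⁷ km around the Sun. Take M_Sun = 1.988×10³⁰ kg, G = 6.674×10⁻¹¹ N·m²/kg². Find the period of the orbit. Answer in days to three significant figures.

T ≈ 125 days

μ = GM = 6.674×10⁻¹¹ × 1.988×10³⁰ = 1.327×10²⁰ m³/s².
r = 7.324×10⁷ km = 7.324×10¹⁰ m.
Kepler's third law: T = 2π√(r³/μ) = 2π√((7.324×10¹⁰)³ / 1.327×10²⁰).
r³/μ = 2.961×10¹² s², so T = 2π × 1.721×10⁶ = 1.081×10⁷ s.
Converting: 1.081×10⁷ s ÷ 86400 = 125.1 days.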